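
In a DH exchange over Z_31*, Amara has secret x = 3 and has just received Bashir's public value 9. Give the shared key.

16

Shared key K = 9^3 mod 31.
9^1 ≡ 9 (mod 31)
9^2 = (9^1)^2 ≡ 9^2 = 81 ≡ 19 (mod 31)
9^3 = 9^2 · 9^1 ≡ 19 · 9 ≡ 16 (mod 31).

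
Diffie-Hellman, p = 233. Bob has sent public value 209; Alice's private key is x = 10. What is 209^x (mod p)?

Shared key K = 209^10 mod 233.
209^1 ≡ 209 (mod 233)
209^2 = (209^1)^2 ≡ 209^2 = 43681 ≡ 110 (mod 233)
209^4 = (209^2)^2 ≡ 110^2 = 12100 ≡ 217 (mod 233)
209^8 = (209^4)^2 ≡ 217^2 = 47089 ≡ 23 (mod 233)
209^10 = 209^8 · 209^2 ≡ 23 · 110 ≡ 200 (mod 233).

200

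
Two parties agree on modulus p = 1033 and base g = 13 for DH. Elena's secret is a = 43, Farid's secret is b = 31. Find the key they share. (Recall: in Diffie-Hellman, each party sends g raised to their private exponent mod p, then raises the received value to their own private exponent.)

626

Farid sends B = g^b mod p = 13^31 mod 1033.
13^1 ≡ 13 (mod 1033)
13^2 = (13^1)^2 ≡ 13^2 = 169 ≡ 169 (mod 1033)
13^4 = (13^2)^2 ≡ 169^2 = 28561 ≡ 670 (mod 1033)
13^8 = (13^4)^2 ≡ 670^2 = 448900 ≡ 578 (mod 1033)
13^16 = (13^8)^2 ≡ 578^2 = 334084 ≡ 425 (mod 1033)
13^31 = 13^16 · 13^8 · 13^4 · 13^2 · 13^1 ≡ 425 · 578 · 670 · 169 · 13 ≡ 942 (mod 1033).
So B = 942. Elena then computes K = B^a mod p = 942^43 mod 1033.
942^1 ≡ 942 (mod 1033)
942^2 = (942^1)^2 ≡ 942^2 = 887364 ≡ 17 (mod 1033)
942^4 = (942^2)^2 ≡ 17^2 = 289 ≡ 289 (mod 1033)
942^8 = (942^4)^2 ≡ 289^2 = 83521 ≡ 881 (mod 1033)
942^16 = (942^8)^2 ≡ 881^2 = 776161 ≡ 378 (mod 1033)
942^32 = (942^16)^2 ≡ 378^2 = 142884 ≡ 330 (mod 1033)
942^43 = 942^32 · 942^8 · 942^2 · 942^1 ≡ 330 · 881 · 17 · 942 ≡ 626 (mod 1033).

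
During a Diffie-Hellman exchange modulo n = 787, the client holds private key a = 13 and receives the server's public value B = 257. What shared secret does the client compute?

Shared key K = 257^13 mod 787.
257^1 ≡ 257 (mod 787)
257^2 = (257^1)^2 ≡ 257^2 = 66049 ≡ 728 (mod 787)
257^4 = (257^2)^2 ≡ 728^2 = 529984 ≡ 333 (mod 787)
257^8 = (257^4)^2 ≡ 333^2 = 110889 ≡ 709 (mod 787)
257^13 = 257^8 · 257^4 · 257^1 ≡ 709 · 333 · 257 ≡ 16 (mod 787).

16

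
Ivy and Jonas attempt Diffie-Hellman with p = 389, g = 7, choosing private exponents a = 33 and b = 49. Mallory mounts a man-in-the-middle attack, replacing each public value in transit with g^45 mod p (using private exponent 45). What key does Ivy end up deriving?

Ivy receives Mallory's public value M = 7^45 mod 389 instead of the honest one.
7^1 ≡ 7 (mod 389)
7^2 = (7^1)^2 ≡ 7^2 = 49 ≡ 49 (mod 389)
7^4 = (7^2)^2 ≡ 49^2 = 2401 ≡ 67 (mod 389)
7^8 = (7^4)^2 ≡ 67^2 = 4489 ≡ 210 (mod 389)
7^16 = (7^8)^2 ≡ 210^2 = 44100 ≡ 143 (mod 389)
7^32 = (7^16)^2 ≡ 143^2 = 20449 ≡ 221 (mod 389)
7^45 = 7^32 · 7^8 · 7^4 · 7^1 ≡ 221 · 210 · 67 · 7 ≡ 184 (mod 389).
So M = 184. Ivy computes K = M^33 mod 389.
184^1 ≡ 184 (mod 389)
184^2 = (184^1)^2 ≡ 184^2 = 33856 ≡ 13 (mod 389)
184^4 = (184^2)^2 ≡ 13^2 = 169 ≡ 169 (mod 389)
184^8 = (184^4)^2 ≡ 169^2 = 28561 ≡ 164 (mod 389)
184^16 = (184^8)^2 ≡ 164^2 = 26896 ≡ 55 (mod 389)
184^32 = (184^16)^2 ≡ 55^2 = 3025 ≡ 302 (mod 389)
184^33 = 184^32 · 184^1 ≡ 302 · 184 ≡ 330 (mod 389).

330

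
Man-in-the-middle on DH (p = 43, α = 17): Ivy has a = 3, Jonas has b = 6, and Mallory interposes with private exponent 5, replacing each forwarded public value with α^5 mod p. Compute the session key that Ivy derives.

16

Ivy receives Mallory's public value M = 17^5 mod 43 instead of the honest one.
17^1 ≡ 17 (mod 43)
17^2 = (17^1)^2 ≡ 17^2 = 289 ≡ 31 (mod 43)
17^4 = (17^2)^2 ≡ 31^2 = 961 ≡ 15 (mod 43)
17^5 = 17^4 · 17^1 ≡ 15 · 17 ≡ 40 (mod 43).
So M = 40. Ivy computes K = M^3 mod 43.
40^1 ≡ 40 (mod 43)
40^2 = (40^1)^2 ≡ 40^2 = 1600 ≡ 9 (mod 43)
40^3 = 40^2 · 40^1 ≡ 9 · 40 ≡ 16 (mod 43).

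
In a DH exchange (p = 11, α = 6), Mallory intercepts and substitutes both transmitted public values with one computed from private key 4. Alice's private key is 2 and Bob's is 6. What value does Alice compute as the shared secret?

4

Alice receives Mallory's public value M = 6^4 mod 11 instead of the honest one.
6^1 ≡ 6 (mod 11)
6^2 = (6^1)^2 ≡ 6^2 = 36 ≡ 3 (mod 11)
6^4 = (6^2)^2 ≡ 3^2 = 9 ≡ 9 (mod 11)
So M = 9. Alice computes K = M^2 mod 11.
9^1 ≡ 9 (mod 11)
9^2 = (9^1)^2 ≡ 9^2 = 81 ≡ 4 (mod 11)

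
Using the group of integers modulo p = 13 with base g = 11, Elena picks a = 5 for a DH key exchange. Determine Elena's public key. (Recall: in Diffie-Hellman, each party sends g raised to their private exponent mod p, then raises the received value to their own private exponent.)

7

Public value = 11^5 mod 13.
11^1 ≡ 11 (mod 13)
11^2 = (11^1)^2 ≡ 11^2 = 121 ≡ 4 (mod 13)
11^4 = (11^2)^2 ≡ 4^2 = 16 ≡ 3 (mod 13)
11^5 = 11^4 · 11^1 ≡ 3 · 11 ≡ 7 (mod 13).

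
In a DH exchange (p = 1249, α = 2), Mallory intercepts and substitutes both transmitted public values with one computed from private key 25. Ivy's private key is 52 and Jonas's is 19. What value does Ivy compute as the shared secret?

Ivy receives Mallory's public value M = 2^25 mod 1249 instead of the honest one.
2^1 ≡ 2 (mod 1249)
2^2 = (2^1)^2 ≡ 2^2 = 4 ≡ 4 (mod 1249)
2^4 = (2^2)^2 ≡ 4^2 = 16 ≡ 16 (mod 1249)
2^8 = (2^4)^2 ≡ 16^2 = 256 ≡ 256 (mod 1249)
2^16 = (2^8)^2 ≡ 256^2 = 65536 ≡ 588 (mod 1249)
2^25 = 2^16 · 2^8 · 2^1 ≡ 588 · 256 · 2 ≡ 47 (mod 1249).
So M = 47. Ivy computes K = M^52 mod 1249.
47^1 ≡ 47 (mod 1249)
47^2 = (47^1)^2 ≡ 47^2 = 2209 ≡ 960 (mod 1249)
47^4 = (47^2)^2 ≡ 960^2 = 921600 ≡ 1087 (mod 1249)
47^8 = (47^4)^2 ≡ 1087^2 = 1181569 ≡ 15 (mod 1249)
47^16 = (47^8)^2 ≡ 15^2 = 225 ≡ 225 (mod 1249)
47^32 = (47^16)^2 ≡ 225^2 = 50625 ≡ 665 (mod 1249)
47^52 = 47^32 · 47^16 · 47^4 ≡ 665 · 225 · 1087 ≡ 93 (mod 1249).

93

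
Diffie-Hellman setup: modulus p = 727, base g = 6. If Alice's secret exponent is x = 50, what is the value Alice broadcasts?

Public value = 6^{50} \pmod{727}.
6^1 ≡ 6 (mod 727)
6^2 = (6^1)^2 ≡ 6^2 = 36 ≡ 36 (mod 727)
6^4 = (6^2)^2 ≡ 36^2 = 1296 ≡ 569 (mod 727)
6^8 = (6^4)^2 ≡ 569^2 = 323761 ≡ 246 (mod 727)
6^16 = (6^8)^2 ≡ 246^2 = 60516 ≡ 175 (mod 727)
6^32 = (6^16)^2 ≡ 175^2 = 30625 ≡ 91 (mod 727)
6^50 = 6^32 · 6^16 · 6^2 ≡ 91 · 175 · 36 ≡ 424 (mod 727).

424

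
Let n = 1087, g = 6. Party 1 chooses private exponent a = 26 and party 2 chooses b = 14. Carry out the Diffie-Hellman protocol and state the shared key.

36

Party 1 sends A = g^a mod n = 6^26 mod 1087.
6^1 ≡ 6 (mod 1087)
6^2 = (6^1)^2 ≡ 6^2 = 36 ≡ 36 (mod 1087)
6^4 = (6^2)^2 ≡ 36^2 = 1296 ≡ 209 (mod 1087)
6^8 = (6^4)^2 ≡ 209^2 = 43681 ≡ 201 (mod 1087)
6^16 = (6^8)^2 ≡ 201^2 = 40401 ≡ 182 (mod 1087)
6^26 = 6^16 · 6^8 · 6^2 ≡ 182 · 201 · 36 ≡ 595 (mod 1087).
So A = 595. Party 2 then computes K = A^b mod n = 595^14 mod 1087.
595^1 ≡ 595 (mod 1087)
595^2 = (595^1)^2 ≡ 595^2 = 354025 ≡ 750 (mod 1087)
595^4 = (595^2)^2 ≡ 750^2 = 562500 ≡ 521 (mod 1087)
595^8 = (595^4)^2 ≡ 521^2 = 271441 ≡ 778 (mod 1087)
595^14 = 595^8 · 595^4 · 595^2 ≡ 778 · 521 · 750 ≡ 36 (mod 1087).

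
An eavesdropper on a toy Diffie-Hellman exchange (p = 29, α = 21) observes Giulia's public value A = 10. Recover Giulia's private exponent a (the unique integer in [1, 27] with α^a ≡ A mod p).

3

Try successive powers of 21 modulo 29:
21^1 ≡ 21
21^2 ≡ 6
21^3 ≡ 10
Found: a = 3.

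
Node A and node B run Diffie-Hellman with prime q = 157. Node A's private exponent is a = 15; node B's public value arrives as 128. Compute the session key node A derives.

2

Shared key K = 128^15 mod 157.
128^1 ≡ 128 (mod 157)
128^2 = (128^1)^2 ≡ 128^2 = 16384 ≡ 56 (mod 157)
128^4 = (128^2)^2 ≡ 56^2 = 3136 ≡ 153 (mod 157)
128^8 = (128^4)^2 ≡ 153^2 = 23409 ≡ 16 (mod 157)
128^15 = 128^8 · 128^4 · 128^2 · 128^1 ≡ 16 · 153 · 56 · 128 ≡ 2 (mod 157).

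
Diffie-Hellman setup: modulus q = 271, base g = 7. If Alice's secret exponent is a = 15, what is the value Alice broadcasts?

125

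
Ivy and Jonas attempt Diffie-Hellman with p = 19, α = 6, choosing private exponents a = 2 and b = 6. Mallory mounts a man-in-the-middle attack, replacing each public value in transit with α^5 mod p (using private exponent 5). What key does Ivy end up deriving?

Ivy receives Mallory's public value M = 6^5 mod 19 instead of the honest one.
6^1 ≡ 6 (mod 19)
6^2 = (6^1)^2 ≡ 6^2 = 36 ≡ 17 (mod 19)
6^4 = (6^2)^2 ≡ 17^2 = 289 ≡ 4 (mod 19)
6^5 = 6^4 · 6^1 ≡ 4 · 6 ≡ 5 (mod 19).
So M = 5. Ivy computes K = M^2 mod 19.
5^1 ≡ 5 (mod 19)
5^2 = (5^1)^2 ≡ 5^2 = 25 ≡ 6 (mod 19)

6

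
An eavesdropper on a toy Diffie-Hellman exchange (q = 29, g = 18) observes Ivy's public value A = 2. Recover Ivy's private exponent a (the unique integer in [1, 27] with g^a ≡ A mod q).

Try successive powers of 18 modulo 29:
18^1 ≡ 18
18^2 ≡ 5
18^3 ≡ 3
18^4 ≡ 25
18^5 ≡ 15
18^6 ≡ 9
18^7 ≡ 17
18^8 ≡ 16
18^9 ≡ 27
18^10 ≡ 22
18^11 ≡ 19
18^12 ≡ 23
18^13 ≡ 8
18^14 ≡ 28
18^15 ≡ 11
18^16 ≡ 24
18^17 ≡ 26
18^18 ≡ 4
18^19 ≡ 14
18^20 ≡ 20
18^21 ≡ 12
18^22 ≡ 13
18^23 ≡ 2
Found: a = 23.

23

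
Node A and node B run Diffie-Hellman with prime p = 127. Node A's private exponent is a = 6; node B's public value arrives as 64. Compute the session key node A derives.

Shared key K = 64^6 mod 127.
64^1 ≡ 64 (mod 127)
64^2 = (64^1)^2 ≡ 64^2 = 4096 ≡ 32 (mod 127)
64^4 = (64^2)^2 ≡ 32^2 = 1024 ≡ 8 (mod 127)
64^6 = 64^4 · 64^2 ≡ 8 · 32 ≡ 2 (mod 127).

2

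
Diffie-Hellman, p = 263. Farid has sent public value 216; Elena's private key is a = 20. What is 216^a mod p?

26

Shared key K = 216^20 mod 263.
216^1 ≡ 216 (mod 263)
216^2 = (216^1)^2 ≡ 216^2 = 46656 ≡ 105 (mod 263)
216^4 = (216^2)^2 ≡ 105^2 = 11025 ≡ 242 (mod 263)
216^8 = (216^4)^2 ≡ 242^2 = 58564 ≡ 178 (mod 263)
216^16 = (216^8)^2 ≡ 178^2 = 31684 ≡ 124 (mod 263)
216^20 = 216^16 · 216^4 ≡ 124 · 242 ≡ 26 (mod 263).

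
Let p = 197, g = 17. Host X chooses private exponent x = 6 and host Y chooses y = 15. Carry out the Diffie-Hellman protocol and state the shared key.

4

Host Y sends B = g^y mod p = 17^15 mod 197.
17^1 ≡ 17 (mod 197)
17^2 = (17^1)^2 ≡ 17^2 = 289 ≡ 92 (mod 197)
17^4 = (17^2)^2 ≡ 92^2 = 8464 ≡ 190 (mod 197)
17^8 = (17^4)^2 ≡ 190^2 = 36100 ≡ 49 (mod 197)
17^15 = 17^8 · 17^4 · 17^2 · 17^1 ≡ 49 · 190 · 92 · 17 ≡ 176 (mod 197).
So B = 176. Host X then computes K = B^x mod p = 176^6 mod 197.
176^1 ≡ 176 (mod 197)
176^2 = (176^1)^2 ≡ 176^2 = 30976 ≡ 47 (mod 197)
176^4 = (176^2)^2 ≡ 47^2 = 2209 ≡ 42 (mod 197)
176^6 = 176^4 · 176^2 ≡ 42 · 47 ≡ 4 (mod 197).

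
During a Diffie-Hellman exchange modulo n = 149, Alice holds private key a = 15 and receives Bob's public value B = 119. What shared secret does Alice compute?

7

Shared key K = 119^15 mod 149.
119^1 ≡ 119 (mod 149)
119^2 = (119^1)^2 ≡ 119^2 = 14161 ≡ 6 (mod 149)
119^4 = (119^2)^2 ≡ 6^2 = 36 ≡ 36 (mod 149)
119^8 = (119^4)^2 ≡ 36^2 = 1296 ≡ 104 (mod 149)
119^15 = 119^8 · 119^4 · 119^2 · 119^1 ≡ 104 · 36 · 6 · 119 ≡ 7 (mod 149).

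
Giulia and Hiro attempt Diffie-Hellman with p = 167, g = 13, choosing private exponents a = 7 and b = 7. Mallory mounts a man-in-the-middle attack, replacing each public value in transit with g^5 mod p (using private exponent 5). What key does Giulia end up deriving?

Giulia receives Mallory's public value M = 13^5 mod 167 instead of the honest one.
13^1 ≡ 13 (mod 167)
13^2 = (13^1)^2 ≡ 13^2 = 169 ≡ 2 (mod 167)
13^4 = (13^2)^2 ≡ 2^2 = 4 ≡ 4 (mod 167)
13^5 = 13^4 · 13^1 ≡ 4 · 13 ≡ 52 (mod 167).
So M = 52. Giulia computes K = M^7 mod 167.
52^1 ≡ 52 (mod 167)
52^2 = (52^1)^2 ≡ 52^2 = 2704 ≡ 32 (mod 167)
52^4 = (52^2)^2 ≡ 32^2 = 1024 ≡ 22 (mod 167)
52^7 = 52^4 · 52^2 · 52^1 ≡ 22 · 32 · 52 ≡ 35 (mod 167).

35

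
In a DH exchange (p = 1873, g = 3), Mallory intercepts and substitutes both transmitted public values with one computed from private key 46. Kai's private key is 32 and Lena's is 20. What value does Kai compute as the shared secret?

Kai receives Mallory's public value M = 3^46 mod 1873 instead of the honest one.
3^1 ≡ 3 (mod 1873)
3^2 = (3^1)^2 ≡ 3^2 = 9 ≡ 9 (mod 1873)
3^4 = (3^2)^2 ≡ 9^2 = 81 ≡ 81 (mod 1873)
3^8 = (3^4)^2 ≡ 81^2 = 6561 ≡ 942 (mod 1873)
3^16 = (3^8)^2 ≡ 942^2 = 887364 ≡ 1435 (mod 1873)
3^32 = (3^16)^2 ≡ 1435^2 = 2059225 ≡ 798 (mod 1873)
3^46 = 3^32 · 3^8 · 3^4 · 3^2 ≡ 798 · 942 · 81 · 9 ≡ 497 (mod 1873).
So M = 497. Kai computes K = M^32 mod 1873.
497^1 ≡ 497 (mod 1873)
497^2 = (497^1)^2 ≡ 497^2 = 247009 ≡ 1646 (mod 1873)
497^4 = (497^2)^2 ≡ 1646^2 = 2709316 ≡ 958 (mod 1873)
497^8 = (497^4)^2 ≡ 958^2 = 917764 ≡ 1867 (mod 1873)
497^16 = (497^8)^2 ≡ 1867^2 = 3485689 ≡ 36 (mod 1873)
497^32 = (497^16)^2 ≡ 36^2 = 1296 ≡ 1296 (mod 1873)

1296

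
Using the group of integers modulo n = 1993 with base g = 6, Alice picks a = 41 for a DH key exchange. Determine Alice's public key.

1001

Public value = 6^41 mod 1993.
6^1 ≡ 6 (mod 1993)
6^2 = (6^1)^2 ≡ 6^2 = 36 ≡ 36 (mod 1993)
6^4 = (6^2)^2 ≡ 36^2 = 1296 ≡ 1296 (mod 1993)
6^8 = (6^4)^2 ≡ 1296^2 = 1679616 ≡ 1510 (mod 1993)
6^16 = (6^8)^2 ≡ 1510^2 = 2280100 ≡ 108 (mod 1993)
6^32 = (6^16)^2 ≡ 108^2 = 11664 ≡ 1699 (mod 1993)
6^41 = 6^32 · 6^8 · 6^1 ≡ 1699 · 1510 · 6 ≡ 1001 (mod 1993).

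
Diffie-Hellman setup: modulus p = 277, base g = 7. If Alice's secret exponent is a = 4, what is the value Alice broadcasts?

Public value = 7^4 mod 277.
7^1 ≡ 7 (mod 277)
7^2 = (7^1)^2 ≡ 7^2 = 49 ≡ 49 (mod 277)
7^4 = (7^2)^2 ≡ 49^2 = 2401 ≡ 185 (mod 277)

185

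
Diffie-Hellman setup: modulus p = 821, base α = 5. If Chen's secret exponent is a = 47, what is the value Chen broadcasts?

Public value = 5^47 mod 821.
5^1 ≡ 5 (mod 821)
5^2 = (5^1)^2 ≡ 5^2 = 25 ≡ 25 (mod 821)
5^4 = (5^2)^2 ≡ 25^2 = 625 ≡ 625 (mod 821)
5^8 = (5^4)^2 ≡ 625^2 = 390625 ≡ 650 (mod 821)
5^16 = (5^8)^2 ≡ 650^2 = 422500 ≡ 506 (mod 821)
5^32 = (5^16)^2 ≡ 506^2 = 256036 ≡ 705 (mod 821)
5^47 = 5^32 · 5^8 · 5^4 · 5^2 · 5^1 ≡ 705 · 650 · 625 · 25 · 5 ≡ 740 (mod 821).

740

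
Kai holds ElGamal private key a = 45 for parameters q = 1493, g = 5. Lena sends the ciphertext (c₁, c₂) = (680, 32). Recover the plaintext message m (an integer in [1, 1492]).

1303

Shared mask s = c₁^a mod q = 680^45 mod 1493.
680^1 ≡ 680 (mod 1493)
680^2 = (680^1)^2 ≡ 680^2 = 462400 ≡ 1063 (mod 1493)
680^4 = (680^2)^2 ≡ 1063^2 = 1129969 ≡ 1261 (mod 1493)
680^8 = (680^4)^2 ≡ 1261^2 = 1590121 ≡ 76 (mod 1493)
680^16 = (680^8)^2 ≡ 76^2 = 5776 ≡ 1297 (mod 1493)
680^32 = (680^16)^2 ≡ 1297^2 = 1682209 ≡ 1091 (mod 1493)
680^45 = 680^32 · 680^8 · 680^4 · 680^1 ≡ 1091 · 76 · 1261 · 680 ≡ 267 (mod 1493).
So s = 267; s⁻¹ ≡ 274 (mod 1493).
m = c₂ · s⁻¹ mod 1493 = 32 · 274 mod 1493 = 1303.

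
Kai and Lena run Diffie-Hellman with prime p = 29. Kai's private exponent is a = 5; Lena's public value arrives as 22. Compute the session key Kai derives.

Shared key K = 22^5 mod 29.
22^1 ≡ 22 (mod 29)
22^2 = (22^1)^2 ≡ 22^2 = 484 ≡ 20 (mod 29)
22^4 = (22^2)^2 ≡ 20^2 = 400 ≡ 23 (mod 29)
22^5 = 22^4 · 22^1 ≡ 23 · 22 ≡ 13 (mod 29).

13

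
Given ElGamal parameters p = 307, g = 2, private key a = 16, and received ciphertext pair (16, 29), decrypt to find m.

244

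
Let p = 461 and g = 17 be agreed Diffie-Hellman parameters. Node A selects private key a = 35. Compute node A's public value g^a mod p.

Public value = 17^35 mod 461.
17^1 ≡ 17 (mod 461)
17^2 = (17^1)^2 ≡ 17^2 = 289 ≡ 289 (mod 461)
17^4 = (17^2)^2 ≡ 289^2 = 83521 ≡ 80 (mod 461)
17^8 = (17^4)^2 ≡ 80^2 = 6400 ≡ 407 (mod 461)
17^16 = (17^8)^2 ≡ 407^2 = 165649 ≡ 150 (mod 461)
17^32 = (17^16)^2 ≡ 150^2 = 22500 ≡ 372 (mod 461)
17^35 = 17^32 · 17^2 · 17^1 ≡ 372 · 289 · 17 ≡ 232 (mod 461).

232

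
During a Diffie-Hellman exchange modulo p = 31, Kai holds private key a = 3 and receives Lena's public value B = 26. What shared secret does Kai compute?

Shared key K = 26^3 mod 31.
26^1 ≡ 26 (mod 31)
26^2 = (26^1)^2 ≡ 26^2 = 676 ≡ 25 (mod 31)
26^3 = 26^2 · 26^1 ≡ 25 · 26 ≡ 30 (mod 31).

30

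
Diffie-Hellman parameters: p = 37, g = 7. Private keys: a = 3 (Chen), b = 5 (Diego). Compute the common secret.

26

Chen sends A = g^a mod p = 7^3 mod 37.
7^1 ≡ 7 (mod 37)
7^2 = (7^1)^2 ≡ 7^2 = 49 ≡ 12 (mod 37)
7^3 = 7^2 · 7^1 ≡ 12 · 7 ≡ 10 (mod 37).
So A = 10. Diego then computes K = A^b mod p = 10^5 mod 37.
10^1 ≡ 10 (mod 37)
10^2 = (10^1)^2 ≡ 10^2 = 100 ≡ 26 (mod 37)
10^4 = (10^2)^2 ≡ 26^2 = 676 ≡ 10 (mod 37)
10^5 = 10^4 · 10^1 ≡ 10 · 10 ≡ 26 (mod 37).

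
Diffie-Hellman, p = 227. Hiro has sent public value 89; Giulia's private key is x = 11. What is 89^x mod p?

34

Shared key K = 89^11 mod 227.
89^1 ≡ 89 (mod 227)
89^2 = (89^1)^2 ≡ 89^2 = 7921 ≡ 203 (mod 227)
89^4 = (89^2)^2 ≡ 203^2 = 41209 ≡ 122 (mod 227)
89^8 = (89^4)^2 ≡ 122^2 = 14884 ≡ 129 (mod 227)
89^11 = 89^8 · 89^2 · 89^1 ≡ 129 · 203 · 89 ≡ 34 (mod 227).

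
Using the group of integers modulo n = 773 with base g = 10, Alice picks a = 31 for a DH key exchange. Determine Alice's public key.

Public value = 10^31 mod 773.
10^1 ≡ 10 (mod 773)
10^2 = (10^1)^2 ≡ 10^2 = 100 ≡ 100 (mod 773)
10^4 = (10^2)^2 ≡ 100^2 = 10000 ≡ 724 (mod 773)
10^8 = (10^4)^2 ≡ 724^2 = 524176 ≡ 82 (mod 773)
10^16 = (10^8)^2 ≡ 82^2 = 6724 ≡ 540 (mod 773)
10^31 = 10^16 · 10^8 · 10^4 · 10^2 · 10^1 ≡ 540 · 82 · 724 · 100 · 10 ≡ 559 (mod 773).

559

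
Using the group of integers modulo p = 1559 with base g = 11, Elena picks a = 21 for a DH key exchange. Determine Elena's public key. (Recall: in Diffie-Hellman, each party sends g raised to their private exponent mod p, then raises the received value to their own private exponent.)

948

Public value = 11^{21} \pmod{1559}.
11^1 ≡ 11 (mod 1559)
11^2 = (11^1)^2 ≡ 11^2 = 121 ≡ 121 (mod 1559)
11^4 = (11^2)^2 ≡ 121^2 = 14641 ≡ 610 (mod 1559)
11^8 = (11^4)^2 ≡ 610^2 = 372100 ≡ 1058 (mod 1559)
11^16 = (11^8)^2 ≡ 1058^2 = 1119364 ≡ 2 (mod 1559)
11^21 = 11^16 · 11^4 · 11^1 ≡ 2 · 610 · 11 ≡ 948 (mod 1559).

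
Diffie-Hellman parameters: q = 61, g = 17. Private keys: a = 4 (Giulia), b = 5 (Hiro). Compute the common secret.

Giulia sends A = g^a mod q = 17^4 mod 61.
17^1 ≡ 17 (mod 61)
17^2 = (17^1)^2 ≡ 17^2 = 289 ≡ 45 (mod 61)
17^4 = (17^2)^2 ≡ 45^2 = 2025 ≡ 12 (mod 61)
So A = 12. Hiro then computes K = A^b mod q = 12^5 mod 61.
12^1 ≡ 12 (mod 61)
12^2 = (12^1)^2 ≡ 12^2 = 144 ≡ 22 (mod 61)
12^4 = (12^2)^2 ≡ 22^2 = 484 ≡ 57 (mod 61)
12^5 = 12^4 · 12^1 ≡ 57 · 12 ≡ 13 (mod 61).

13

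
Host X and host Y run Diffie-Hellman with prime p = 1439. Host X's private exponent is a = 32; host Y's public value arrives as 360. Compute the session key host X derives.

Shared key K = 360^32 mod 1439.
360^1 ≡ 360 (mod 1439)
360^2 = (360^1)^2 ≡ 360^2 = 129600 ≡ 90 (mod 1439)
360^4 = (360^2)^2 ≡ 90^2 = 8100 ≡ 905 (mod 1439)
360^8 = (360^4)^2 ≡ 905^2 = 819025 ≡ 234 (mod 1439)
360^16 = (360^8)^2 ≡ 234^2 = 54756 ≡ 74 (mod 1439)
360^32 = (360^16)^2 ≡ 74^2 = 5476 ≡ 1159 (mod 1439)

1159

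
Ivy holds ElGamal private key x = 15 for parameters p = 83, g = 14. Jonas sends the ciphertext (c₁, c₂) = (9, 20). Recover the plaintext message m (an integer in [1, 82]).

2

Shared mask s = c₁^x mod p = 9^15 mod 83.
9^1 ≡ 9 (mod 83)
9^2 = (9^1)^2 ≡ 9^2 = 81 ≡ 81 (mod 83)
9^4 = (9^2)^2 ≡ 81^2 = 6561 ≡ 4 (mod 83)
9^8 = (9^4)^2 ≡ 4^2 = 16 ≡ 16 (mod 83)
9^15 = 9^8 · 9^4 · 9^2 · 9^1 ≡ 16 · 4 · 81 · 9 ≡ 10 (mod 83).
So s = 10; s⁻¹ ≡ 25 (mod 83).
m = c₂ · s⁻¹ mod 83 = 20 · 25 mod 83 = 2.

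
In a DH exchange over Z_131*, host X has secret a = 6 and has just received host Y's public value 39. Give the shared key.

Shared key K = 39^6 mod 131.
39^1 ≡ 39 (mod 131)
39^2 = (39^1)^2 ≡ 39^2 = 1521 ≡ 80 (mod 131)
39^4 = (39^2)^2 ≡ 80^2 = 6400 ≡ 112 (mod 131)
39^6 = 39^4 · 39^2 ≡ 112 · 80 ≡ 52 (mod 131).

52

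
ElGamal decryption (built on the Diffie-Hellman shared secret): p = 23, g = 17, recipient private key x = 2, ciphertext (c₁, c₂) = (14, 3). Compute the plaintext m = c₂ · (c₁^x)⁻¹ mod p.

6

Shared mask s = c₁^x mod p = 14^2 mod 23.
14^1 ≡ 14 (mod 23)
14^2 = (14^1)^2 ≡ 14^2 = 196 ≡ 12 (mod 23)
So s = 12; s⁻¹ ≡ 2 (mod 23).
m = c₂ · s⁻¹ mod 23 = 3 · 2 mod 23 = 6.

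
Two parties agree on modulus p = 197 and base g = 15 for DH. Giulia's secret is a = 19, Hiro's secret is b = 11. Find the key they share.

Giulia sends A = g^a mod p = 15^19 mod 197.
15^1 ≡ 15 (mod 197)
15^2 = (15^1)^2 ≡ 15^2 = 225 ≡ 28 (mod 197)
15^4 = (15^2)^2 ≡ 28^2 = 784 ≡ 193 (mod 197)
15^8 = (15^4)^2 ≡ 193^2 = 37249 ≡ 16 (mod 197)
15^16 = (15^8)^2 ≡ 16^2 = 256 ≡ 59 (mod 197)
15^19 = 15^16 · 15^2 · 15^1 ≡ 59 · 28 · 15 ≡ 155 (mod 197).
So A = 155. Hiro then computes K = A^b mod p = 155^11 mod 197.
155^1 ≡ 155 (mod 197)
155^2 = (155^1)^2 ≡ 155^2 = 24025 ≡ 188 (mod 197)
155^4 = (155^2)^2 ≡ 188^2 = 35344 ≡ 81 (mod 197)
155^8 = (155^4)^2 ≡ 81^2 = 6561 ≡ 60 (mod 197)
155^11 = 155^8 · 155^2 · 155^1 ≡ 60 · 188 · 155 ≡ 25 (mod 197).

25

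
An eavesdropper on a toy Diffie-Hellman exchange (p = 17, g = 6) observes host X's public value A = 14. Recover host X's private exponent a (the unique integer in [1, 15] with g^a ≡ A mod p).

Try successive powers of 6 modulo 17:
6^1 ≡ 6
6^2 ≡ 2
6^3 ≡ 12
6^4 ≡ 4
6^5 ≡ 7
6^6 ≡ 8
6^7 ≡ 14
Found: a = 7.

7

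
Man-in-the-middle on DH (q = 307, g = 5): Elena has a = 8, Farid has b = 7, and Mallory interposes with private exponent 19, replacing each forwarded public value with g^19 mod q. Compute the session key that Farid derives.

Farid receives Mallory's public value M = 5^19 mod 307 instead of the honest one.
5^1 ≡ 5 (mod 307)
5^2 = (5^1)^2 ≡ 5^2 = 25 ≡ 25 (mod 307)
5^4 = (5^2)^2 ≡ 25^2 = 625 ≡ 11 (mod 307)
5^8 = (5^4)^2 ≡ 11^2 = 121 ≡ 121 (mod 307)
5^16 = (5^8)^2 ≡ 121^2 = 14641 ≡ 212 (mod 307)
5^19 = 5^16 · 5^2 · 5^1 ≡ 212 · 25 · 5 ≡ 98 (mod 307).
So M = 98. Farid computes K = M^7 mod 307.
98^1 ≡ 98 (mod 307)
98^2 = (98^1)^2 ≡ 98^2 = 9604 ≡ 87 (mod 307)
98^4 = (98^2)^2 ≡ 87^2 = 7569 ≡ 201 (mod 307)
98^7 = 98^4 · 98^2 · 98^1 ≡ 201 · 87 · 98 ≡ 52 (mod 307).

52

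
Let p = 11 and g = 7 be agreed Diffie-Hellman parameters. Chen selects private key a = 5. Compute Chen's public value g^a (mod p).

10

Public value = 7^5 (mod 11).
7^1 ≡ 7 (mod 11)
7^2 = (7^1)^2 ≡ 7^2 = 49 ≡ 5 (mod 11)
7^4 = (7^2)^2 ≡ 5^2 = 25 ≡ 3 (mod 11)
7^5 = 7^4 · 7^1 ≡ 3 · 7 ≡ 10 (mod 11).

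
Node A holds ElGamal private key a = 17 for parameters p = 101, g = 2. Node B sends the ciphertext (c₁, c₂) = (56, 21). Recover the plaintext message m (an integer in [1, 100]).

Shared mask s = c₁^a mod p = 56^17 mod 101.
56^1 ≡ 56 (mod 101)
56^2 = (56^1)^2 ≡ 56^2 = 3136 ≡ 5 (mod 101)
56^4 = (56^2)^2 ≡ 5^2 = 25 ≡ 25 (mod 101)
56^8 = (56^4)^2 ≡ 25^2 = 625 ≡ 19 (mod 101)
56^16 = (56^8)^2 ≡ 19^2 = 361 ≡ 58 (mod 101)
56^17 = 56^16 · 56^1 ≡ 58 · 56 ≡ 16 (mod 101).
So s = 16; s⁻¹ ≡ 19 (mod 101).
m = c₂ · s⁻¹ mod 101 = 21 · 19 mod 101 = 96.

96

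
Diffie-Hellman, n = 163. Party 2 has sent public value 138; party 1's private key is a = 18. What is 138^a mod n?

104

Shared key K = 138^18 mod 163.
138^1 ≡ 138 (mod 163)
138^2 = (138^1)^2 ≡ 138^2 = 19044 ≡ 136 (mod 163)
138^4 = (138^2)^2 ≡ 136^2 = 18496 ≡ 77 (mod 163)
138^8 = (138^4)^2 ≡ 77^2 = 5929 ≡ 61 (mod 163)
138^16 = (138^8)^2 ≡ 61^2 = 3721 ≡ 135 (mod 163)
138^18 = 138^16 · 138^2 ≡ 135 · 136 ≡ 104 (mod 163).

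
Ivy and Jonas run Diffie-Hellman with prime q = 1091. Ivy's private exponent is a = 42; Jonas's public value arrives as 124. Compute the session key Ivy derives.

Shared key K = 124^42 mod 1091.
124^1 ≡ 124 (mod 1091)
124^2 = (124^1)^2 ≡ 124^2 = 15376 ≡ 102 (mod 1091)
124^4 = (124^2)^2 ≡ 102^2 = 10404 ≡ 585 (mod 1091)
124^8 = (124^4)^2 ≡ 585^2 = 342225 ≡ 742 (mod 1091)
124^16 = (124^8)^2 ≡ 742^2 = 550564 ≡ 700 (mod 1091)
124^32 = (124^16)^2 ≡ 700^2 = 490000 ≡ 141 (mod 1091)
124^42 = 124^32 · 124^8 · 124^2 ≡ 141 · 742 · 102 ≡ 373 (mod 1091).

373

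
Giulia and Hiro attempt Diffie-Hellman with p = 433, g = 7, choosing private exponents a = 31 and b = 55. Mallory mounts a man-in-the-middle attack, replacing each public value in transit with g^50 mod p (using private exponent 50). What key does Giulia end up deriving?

427

Giulia receives Mallory's public value M = 7^50 mod 433 instead of the honest one.
7^1 ≡ 7 (mod 433)
7^2 = (7^1)^2 ≡ 7^2 = 49 ≡ 49 (mod 433)
7^4 = (7^2)^2 ≡ 49^2 = 2401 ≡ 236 (mod 433)
7^8 = (7^4)^2 ≡ 236^2 = 55696 ≡ 272 (mod 433)
7^16 = (7^8)^2 ≡ 272^2 = 73984 ≡ 374 (mod 433)
7^32 = (7^16)^2 ≡ 374^2 = 139876 ≡ 17 (mod 433)
7^50 = 7^32 · 7^16 · 7^2 ≡ 17 · 374 · 49 ≡ 215 (mod 433).
So M = 215. Giulia computes K = M^31 mod 433.
215^1 ≡ 215 (mod 433)
215^2 = (215^1)^2 ≡ 215^2 = 46225 ≡ 327 (mod 433)
215^4 = (215^2)^2 ≡ 327^2 = 106929 ≡ 411 (mod 433)
215^8 = (215^4)^2 ≡ 411^2 = 168921 ≡ 51 (mod 433)
215^16 = (215^8)^2 ≡ 51^2 = 2601 ≡ 3 (mod 433)
215^31 = 215^16 · 215^8 · 215^4 · 215^2 · 215^1 ≡ 3 · 51 · 411 · 327 · 215 ≡ 427 (mod 433).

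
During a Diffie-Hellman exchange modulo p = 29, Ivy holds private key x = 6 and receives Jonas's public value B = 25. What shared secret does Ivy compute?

Shared key K = 25^6 mod 29.
25^1 ≡ 25 (mod 29)
25^2 = (25^1)^2 ≡ 25^2 = 625 ≡ 16 (mod 29)
25^4 = (25^2)^2 ≡ 16^2 = 256 ≡ 24 (mod 29)
25^6 = 25^4 · 25^2 ≡ 24 · 16 ≡ 7 (mod 29).

7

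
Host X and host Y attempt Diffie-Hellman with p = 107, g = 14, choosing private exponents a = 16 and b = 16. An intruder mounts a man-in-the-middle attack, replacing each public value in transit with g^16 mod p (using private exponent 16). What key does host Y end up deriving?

62

Host Y receives an intruder's public value M = 14^16 mod 107 instead of the honest one.
14^1 ≡ 14 (mod 107)
14^2 = (14^1)^2 ≡ 14^2 = 196 ≡ 89 (mod 107)
14^4 = (14^2)^2 ≡ 89^2 = 7921 ≡ 3 (mod 107)
14^8 = (14^4)^2 ≡ 3^2 = 9 ≡ 9 (mod 107)
14^16 = (14^8)^2 ≡ 9^2 = 81 ≡ 81 (mod 107)
So M = 81. Host Y computes K = M^16 mod 107.
81^1 ≡ 81 (mod 107)
81^2 = (81^1)^2 ≡ 81^2 = 6561 ≡ 34 (mod 107)
81^4 = (81^2)^2 ≡ 34^2 = 1156 ≡ 86 (mod 107)
81^8 = (81^4)^2 ≡ 86^2 = 7396 ≡ 13 (mod 107)
81^16 = (81^8)^2 ≡ 13^2 = 169 ≡ 62 (mod 107)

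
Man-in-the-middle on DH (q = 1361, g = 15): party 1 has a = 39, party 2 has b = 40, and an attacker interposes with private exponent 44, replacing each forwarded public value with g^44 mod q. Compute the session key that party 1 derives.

1102

Party 1 receives an attacker's public value M = 15^44 mod 1361 instead of the honest one.
15^1 ≡ 15 (mod 1361)
15^2 = (15^1)^2 ≡ 15^2 = 225 ≡ 225 (mod 1361)
15^4 = (15^2)^2 ≡ 225^2 = 50625 ≡ 268 (mod 1361)
15^8 = (15^4)^2 ≡ 268^2 = 71824 ≡ 1052 (mod 1361)
15^16 = (15^8)^2 ≡ 1052^2 = 1106704 ≡ 211 (mod 1361)
15^32 = (15^16)^2 ≡ 211^2 = 44521 ≡ 969 (mod 1361)
15^44 = 15^32 · 15^8 · 15^4 ≡ 969 · 1052 · 268 ≡ 1093 (mod 1361).
So M = 1093. Party 1 computes K = M^39 mod 1361.
1093^1 ≡ 1093 (mod 1361)
1093^2 = (1093^1)^2 ≡ 1093^2 = 1194649 ≡ 1052 (mod 1361)
1093^4 = (1093^2)^2 ≡ 1052^2 = 1106704 ≡ 211 (mod 1361)
1093^8 = (1093^4)^2 ≡ 211^2 = 44521 ≡ 969 (mod 1361)
1093^16 = (1093^8)^2 ≡ 969^2 = 938961 ≡ 1232 (mod 1361)
1093^32 = (1093^16)^2 ≡ 1232^2 = 1517824 ≡ 309 (mod 1361)
1093^39 = 1093^32 · 1093^4 · 1093^2 · 1093^1 ≡ 309 · 211 · 1052 · 1093 ≡ 1102 (mod 1361).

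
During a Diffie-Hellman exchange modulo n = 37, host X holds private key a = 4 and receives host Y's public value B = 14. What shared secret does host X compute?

Shared key K = 14^4 mod 37.
14^1 ≡ 14 (mod 37)
14^2 = (14^1)^2 ≡ 14^2 = 196 ≡ 11 (mod 37)
14^4 = (14^2)^2 ≡ 11^2 = 121 ≡ 10 (mod 37)

10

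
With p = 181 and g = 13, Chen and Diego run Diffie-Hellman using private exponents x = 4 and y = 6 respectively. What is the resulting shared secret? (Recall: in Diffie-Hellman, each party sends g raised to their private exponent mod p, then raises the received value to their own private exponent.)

Chen sends A = g^x mod p = 13^4 mod 181.
13^1 ≡ 13 (mod 181)
13^2 = (13^1)^2 ≡ 13^2 = 169 ≡ 169 (mod 181)
13^4 = (13^2)^2 ≡ 169^2 = 28561 ≡ 144 (mod 181)
So A = 144. Diego then computes K = A^y mod p = 144^6 mod 181.
144^1 ≡ 144 (mod 181)
144^2 = (144^1)^2 ≡ 144^2 = 20736 ≡ 102 (mod 181)
144^4 = (144^2)^2 ≡ 102^2 = 10404 ≡ 87 (mod 181)
144^6 = 144^4 · 144^2 ≡ 87 · 102 ≡ 5 (mod 181).

5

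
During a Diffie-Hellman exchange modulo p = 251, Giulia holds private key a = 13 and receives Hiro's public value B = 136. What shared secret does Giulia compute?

215

Shared key K = 136^13 mod 251.
136^1 ≡ 136 (mod 251)
136^2 = (136^1)^2 ≡ 136^2 = 18496 ≡ 173 (mod 251)
136^4 = (136^2)^2 ≡ 173^2 = 29929 ≡ 60 (mod 251)
136^8 = (136^4)^2 ≡ 60^2 = 3600 ≡ 86 (mod 251)
136^13 = 136^8 · 136^4 · 136^1 ≡ 86 · 60 · 136 ≡ 215 (mod 251).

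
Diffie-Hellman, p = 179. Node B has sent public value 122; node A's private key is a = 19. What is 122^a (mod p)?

40

Shared key K = 122^19 mod 179.
122^1 ≡ 122 (mod 179)
122^2 = (122^1)^2 ≡ 122^2 = 14884 ≡ 27 (mod 179)
122^4 = (122^2)^2 ≡ 27^2 = 729 ≡ 13 (mod 179)
122^8 = (122^4)^2 ≡ 13^2 = 169 ≡ 169 (mod 179)
122^16 = (122^8)^2 ≡ 169^2 = 28561 ≡ 100 (mod 179)
122^19 = 122^16 · 122^2 · 122^1 ≡ 100 · 27 · 122 ≡ 40 (mod 179).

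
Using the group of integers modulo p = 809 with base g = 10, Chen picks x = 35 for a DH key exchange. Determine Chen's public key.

45

Public value = 10^35 mod 809.
10^1 ≡ 10 (mod 809)
10^2 = (10^1)^2 ≡ 10^2 = 100 ≡ 100 (mod 809)
10^4 = (10^2)^2 ≡ 100^2 = 10000 ≡ 292 (mod 809)
10^8 = (10^4)^2 ≡ 292^2 = 85264 ≡ 319 (mod 809)
10^16 = (10^8)^2 ≡ 319^2 = 101761 ≡ 636 (mod 809)
10^32 = (10^16)^2 ≡ 636^2 = 404496 ≡ 805 (mod 809)
10^35 = 10^32 · 10^2 · 10^1 ≡ 805 · 100 · 10 ≡ 45 (mod 809).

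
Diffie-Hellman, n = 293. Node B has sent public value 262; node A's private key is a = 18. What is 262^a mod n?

26

Shared key K = 262^18 mod 293.
262^1 ≡ 262 (mod 293)
262^2 = (262^1)^2 ≡ 262^2 = 68644 ≡ 82 (mod 293)
262^4 = (262^2)^2 ≡ 82^2 = 6724 ≡ 278 (mod 293)
262^8 = (262^4)^2 ≡ 278^2 = 77284 ≡ 225 (mod 293)
262^16 = (262^8)^2 ≡ 225^2 = 50625 ≡ 229 (mod 293)
262^18 = 262^16 · 262^2 ≡ 229 · 82 ≡ 26 (mod 293).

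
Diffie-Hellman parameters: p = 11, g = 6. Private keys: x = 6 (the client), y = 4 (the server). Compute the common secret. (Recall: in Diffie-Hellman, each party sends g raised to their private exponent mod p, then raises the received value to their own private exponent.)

The server sends B = g^y mod p = 6^4 mod 11.
6^1 ≡ 6 (mod 11)
6^2 = (6^1)^2 ≡ 6^2 = 36 ≡ 3 (mod 11)
6^4 = (6^2)^2 ≡ 3^2 = 9 ≡ 9 (mod 11)
So B = 9. The client then computes K = B^x mod p = 9^6 mod 11.
9^1 ≡ 9 (mod 11)
9^2 = (9^1)^2 ≡ 9^2 = 81 ≡ 4 (mod 11)
9^4 = (9^2)^2 ≡ 4^2 = 16 ≡ 5 (mod 11)
9^6 = 9^4 · 9^2 ≡ 5 · 4 ≡ 9 (mod 11).

9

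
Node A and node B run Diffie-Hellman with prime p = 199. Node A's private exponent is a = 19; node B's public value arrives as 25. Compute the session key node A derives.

140

Shared key K = 25^19 mod 199.
25^1 ≡ 25 (mod 199)
25^2 = (25^1)^2 ≡ 25^2 = 625 ≡ 28 (mod 199)
25^4 = (25^2)^2 ≡ 28^2 = 784 ≡ 187 (mod 199)
25^8 = (25^4)^2 ≡ 187^2 = 34969 ≡ 144 (mod 199)
25^16 = (25^8)^2 ≡ 144^2 = 20736 ≡ 40 (mod 199)
25^19 = 25^16 · 25^2 · 25^1 ≡ 40 · 28 · 25 ≡ 140 (mod 199).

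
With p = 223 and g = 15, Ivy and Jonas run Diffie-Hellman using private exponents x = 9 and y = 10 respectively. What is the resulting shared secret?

Jonas sends B = g^y mod p = 15^10 mod 223.
15^1 ≡ 15 (mod 223)
15^2 = (15^1)^2 ≡ 15^2 = 225 ≡ 2 (mod 223)
15^4 = (15^2)^2 ≡ 2^2 = 4 ≡ 4 (mod 223)
15^8 = (15^4)^2 ≡ 4^2 = 16 ≡ 16 (mod 223)
15^10 = 15^8 · 15^2 ≡ 16 · 2 ≡ 32 (mod 223).
So B = 32. Ivy then computes K = B^x mod p = 32^9 mod 223.
32^1 ≡ 32 (mod 223)
32^2 = (32^1)^2 ≡ 32^2 = 1024 ≡ 132 (mod 223)
32^4 = (32^2)^2 ≡ 132^2 = 17424 ≡ 30 (mod 223)
32^8 = (32^4)^2 ≡ 30^2 = 900 ≡ 8 (mod 223)
32^9 = 32^8 · 32^1 ≡ 8 · 32 ≡ 33 (mod 223).

33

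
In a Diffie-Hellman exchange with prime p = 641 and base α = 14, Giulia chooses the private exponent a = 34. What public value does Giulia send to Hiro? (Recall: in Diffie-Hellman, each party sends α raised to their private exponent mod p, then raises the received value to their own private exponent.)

Public value = 14^34 (mod 641).
14^1 ≡ 14 (mod 641)
14^2 = (14^1)^2 ≡ 14^2 = 196 ≡ 196 (mod 641)
14^4 = (14^2)^2 ≡ 196^2 = 38416 ≡ 597 (mod 641)
14^8 = (14^4)^2 ≡ 597^2 = 356409 ≡ 13 (mod 641)
14^16 = (14^8)^2 ≡ 13^2 = 169 ≡ 169 (mod 641)
14^32 = (14^16)^2 ≡ 169^2 = 28561 ≡ 357 (mod 641)
14^34 = 14^32 · 14^2 ≡ 357 · 196 ≡ 103 (mod 641).

103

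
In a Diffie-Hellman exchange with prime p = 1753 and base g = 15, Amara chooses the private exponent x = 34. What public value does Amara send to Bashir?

1509

Public value = 15^34 mod 1753.
15^1 ≡ 15 (mod 1753)
15^2 = (15^1)^2 ≡ 15^2 = 225 ≡ 225 (mod 1753)
15^4 = (15^2)^2 ≡ 225^2 = 50625 ≡ 1541 (mod 1753)
15^8 = (15^4)^2 ≡ 1541^2 = 2374681 ≡ 1119 (mod 1753)
15^16 = (15^8)^2 ≡ 1119^2 = 1252161 ≡ 519 (mod 1753)
15^32 = (15^16)^2 ≡ 519^2 = 269361 ≡ 1152 (mod 1753)
15^34 = 15^32 · 15^2 ≡ 1152 · 225 ≡ 1509 (mod 1753).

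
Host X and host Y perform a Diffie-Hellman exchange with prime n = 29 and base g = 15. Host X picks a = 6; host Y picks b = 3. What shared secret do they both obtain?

9

Host Y sends B = g^b mod n = 15^3 mod 29.
15^1 ≡ 15 (mod 29)
15^2 = (15^1)^2 ≡ 15^2 = 225 ≡ 22 (mod 29)
15^3 = 15^2 · 15^1 ≡ 22 · 15 ≡ 11 (mod 29).
So B = 11. Host X then computes K = B^a mod n = 11^6 mod 29.
11^1 ≡ 11 (mod 29)
11^2 = (11^1)^2 ≡ 11^2 = 121 ≡ 5 (mod 29)
11^4 = (11^2)^2 ≡ 5^2 = 25 ≡ 25 (mod 29)
11^6 = 11^4 · 11^2 ≡ 25 · 5 ≡ 9 (mod 29).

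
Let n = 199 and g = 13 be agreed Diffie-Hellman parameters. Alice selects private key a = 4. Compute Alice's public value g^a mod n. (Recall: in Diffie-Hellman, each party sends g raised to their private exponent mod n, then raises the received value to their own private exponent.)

104

Public value = 13^4 mod 199.
13^1 ≡ 13 (mod 199)
13^2 = (13^1)^2 ≡ 13^2 = 169 ≡ 169 (mod 199)
13^4 = (13^2)^2 ≡ 169^2 = 28561 ≡ 104 (mod 199)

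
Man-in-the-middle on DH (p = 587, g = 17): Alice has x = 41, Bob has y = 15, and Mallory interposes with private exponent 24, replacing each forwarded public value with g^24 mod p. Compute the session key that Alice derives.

257

Alice receives Mallory's public value M = 17^24 mod 587 instead of the honest one.
17^1 ≡ 17 (mod 587)
17^2 = (17^1)^2 ≡ 17^2 = 289 ≡ 289 (mod 587)
17^4 = (17^2)^2 ≡ 289^2 = 83521 ≡ 167 (mod 587)
17^8 = (17^4)^2 ≡ 167^2 = 27889 ≡ 300 (mod 587)
17^16 = (17^8)^2 ≡ 300^2 = 90000 ≡ 189 (mod 587)
17^24 = 17^16 · 17^8 ≡ 189 · 300 ≡ 348 (mod 587).
So M = 348. Alice computes K = M^41 mod 587.
348^1 ≡ 348 (mod 587)
348^2 = (348^1)^2 ≡ 348^2 = 121104 ≡ 182 (mod 587)
348^4 = (348^2)^2 ≡ 182^2 = 33124 ≡ 252 (mod 587)
348^8 = (348^4)^2 ≡ 252^2 = 63504 ≡ 108 (mod 587)
348^16 = (348^8)^2 ≡ 108^2 = 11664 ≡ 511 (mod 587)
348^32 = (348^16)^2 ≡ 511^2 = 261121 ≡ 493 (mod 587)
348^41 = 348^32 · 348^8 · 348^1 ≡ 493 · 108 · 348 ≡ 257 (mod 587).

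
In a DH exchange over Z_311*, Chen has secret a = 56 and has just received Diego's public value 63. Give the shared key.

208

Shared key K = 63^56 mod 311.
63^1 ≡ 63 (mod 311)
63^2 = (63^1)^2 ≡ 63^2 = 3969 ≡ 237 (mod 311)
63^4 = (63^2)^2 ≡ 237^2 = 56169 ≡ 189 (mod 311)
63^8 = (63^4)^2 ≡ 189^2 = 35721 ≡ 267 (mod 311)
63^16 = (63^8)^2 ≡ 267^2 = 71289 ≡ 70 (mod 311)
63^32 = (63^16)^2 ≡ 70^2 = 4900 ≡ 235 (mod 311)
63^56 = 63^32 · 63^16 · 63^8 ≡ 235 · 70 · 267 ≡ 208 (mod 311).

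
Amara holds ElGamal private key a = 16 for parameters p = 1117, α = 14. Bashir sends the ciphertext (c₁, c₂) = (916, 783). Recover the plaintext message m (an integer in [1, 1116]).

574

Shared mask s = c₁^a mod p = 916^16 mod 1117.
916^1 ≡ 916 (mod 1117)
916^2 = (916^1)^2 ≡ 916^2 = 839056 ≡ 189 (mod 1117)
916^4 = (916^2)^2 ≡ 189^2 = 35721 ≡ 1094 (mod 1117)
916^8 = (916^4)^2 ≡ 1094^2 = 1196836 ≡ 529 (mod 1117)
916^16 = (916^8)^2 ≡ 529^2 = 279841 ≡ 591 (mod 1117)
So s = 591; s⁻¹ ≡ 928 (mod 1117).
m = c₂ · s⁻¹ mod 1117 = 783 · 928 mod 1117 = 574.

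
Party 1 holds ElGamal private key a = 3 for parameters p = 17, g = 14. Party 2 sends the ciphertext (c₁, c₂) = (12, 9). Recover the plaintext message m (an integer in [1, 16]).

7

Shared mask s = c₁^a mod p = 12^3 mod 17.
12^1 ≡ 12 (mod 17)
12^2 = (12^1)^2 ≡ 12^2 = 144 ≡ 8 (mod 17)
12^3 = 12^2 · 12^1 ≡ 8 · 12 ≡ 11 (mod 17).
So s = 11; s⁻¹ ≡ 14 (mod 17).
m = c₂ · s⁻¹ mod 17 = 9 · 14 mod 17 = 7.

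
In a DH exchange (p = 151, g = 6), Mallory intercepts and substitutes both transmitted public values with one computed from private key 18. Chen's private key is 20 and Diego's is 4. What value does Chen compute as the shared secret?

Chen receives Mallory's public value M = 6^18 mod 151 instead of the honest one.
6^1 ≡ 6 (mod 151)
6^2 = (6^1)^2 ≡ 6^2 = 36 ≡ 36 (mod 151)
6^4 = (6^2)^2 ≡ 36^2 = 1296 ≡ 88 (mod 151)
6^8 = (6^4)^2 ≡ 88^2 = 7744 ≡ 43 (mod 151)
6^16 = (6^8)^2 ≡ 43^2 = 1849 ≡ 37 (mod 151)
6^18 = 6^16 · 6^2 ≡ 37 · 36 ≡ 124 (mod 151).
So M = 124. Chen computes K = M^20 mod 151.
124^1 ≡ 124 (mod 151)
124^2 = (124^1)^2 ≡ 124^2 = 15376 ≡ 125 (mod 151)
124^4 = (124^2)^2 ≡ 125^2 = 15625 ≡ 72 (mod 151)
124^8 = (124^4)^2 ≡ 72^2 = 5184 ≡ 50 (mod 151)
124^16 = (124^8)^2 ≡ 50^2 = 2500 ≡ 84 (mod 151)
124^20 = 124^16 · 124^4 ≡ 84 · 72 ≡ 8 (mod 151).

8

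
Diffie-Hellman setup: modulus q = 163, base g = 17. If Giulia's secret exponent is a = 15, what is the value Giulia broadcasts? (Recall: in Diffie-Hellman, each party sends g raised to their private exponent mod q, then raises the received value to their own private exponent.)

125

Public value = 17^15 (mod 163).
17^1 ≡ 17 (mod 163)
17^2 = (17^1)^2 ≡ 17^2 = 289 ≡ 126 (mod 163)
17^4 = (17^2)^2 ≡ 126^2 = 15876 ≡ 65 (mod 163)
17^8 = (17^4)^2 ≡ 65^2 = 4225 ≡ 150 (mod 163)
17^15 = 17^8 · 17^4 · 17^2 · 17^1 ≡ 150 · 65 · 126 · 17 ≡ 125 (mod 163).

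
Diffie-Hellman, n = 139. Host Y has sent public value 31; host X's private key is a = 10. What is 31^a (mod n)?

117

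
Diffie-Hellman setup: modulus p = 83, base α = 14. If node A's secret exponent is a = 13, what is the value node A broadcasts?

35

Public value = 14^13 mod 83.
14^1 ≡ 14 (mod 83)
14^2 = (14^1)^2 ≡ 14^2 = 196 ≡ 30 (mod 83)
14^4 = (14^2)^2 ≡ 30^2 = 900 ≡ 70 (mod 83)
14^8 = (14^4)^2 ≡ 70^2 = 4900 ≡ 3 (mod 83)
14^13 = 14^8 · 14^4 · 14^1 ≡ 3 · 70 · 14 ≡ 35 (mod 83).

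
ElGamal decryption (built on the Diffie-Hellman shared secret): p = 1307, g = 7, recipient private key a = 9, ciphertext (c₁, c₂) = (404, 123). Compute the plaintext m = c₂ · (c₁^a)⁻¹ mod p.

455

Shared mask s = c₁^a mod p = 404^9 mod 1307.
404^1 ≡ 404 (mod 1307)
404^2 = (404^1)^2 ≡ 404^2 = 163216 ≡ 1148 (mod 1307)
404^4 = (404^2)^2 ≡ 1148^2 = 1317904 ≡ 448 (mod 1307)
404^8 = (404^4)^2 ≡ 448^2 = 200704 ≡ 733 (mod 1307)
404^9 = 404^8 · 404^1 ≡ 733 · 404 ≡ 750 (mod 1307).
So s = 750; s⁻¹ ≡ 535 (mod 1307).
m = c₂ · s⁻¹ mod 1307 = 123 · 535 mod 1307 = 455.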